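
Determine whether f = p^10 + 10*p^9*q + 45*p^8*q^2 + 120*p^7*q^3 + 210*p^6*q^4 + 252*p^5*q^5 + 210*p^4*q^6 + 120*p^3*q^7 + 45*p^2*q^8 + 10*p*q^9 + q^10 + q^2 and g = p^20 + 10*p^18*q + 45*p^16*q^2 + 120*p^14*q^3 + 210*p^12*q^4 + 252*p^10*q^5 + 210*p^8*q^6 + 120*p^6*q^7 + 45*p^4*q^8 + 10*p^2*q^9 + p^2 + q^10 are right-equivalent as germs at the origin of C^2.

The Hessian of f at 0 has rank 1. Corank 1: A-series; mu = 9 gives A_9. The Hessian of g at 0 has rank 1. Corank 1: A-series; mu = 9 gives A_9. Both have type A_9, hence right-equivalent.

Yes.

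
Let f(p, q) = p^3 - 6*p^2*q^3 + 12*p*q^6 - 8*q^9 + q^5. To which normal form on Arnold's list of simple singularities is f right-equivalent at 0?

E_{8}

The Hessian of f at 0 has rank 0. Corank 2; j^3 = p^3 is a perfect cube, so E-series; the 5-jet and mu = 8 give E_8.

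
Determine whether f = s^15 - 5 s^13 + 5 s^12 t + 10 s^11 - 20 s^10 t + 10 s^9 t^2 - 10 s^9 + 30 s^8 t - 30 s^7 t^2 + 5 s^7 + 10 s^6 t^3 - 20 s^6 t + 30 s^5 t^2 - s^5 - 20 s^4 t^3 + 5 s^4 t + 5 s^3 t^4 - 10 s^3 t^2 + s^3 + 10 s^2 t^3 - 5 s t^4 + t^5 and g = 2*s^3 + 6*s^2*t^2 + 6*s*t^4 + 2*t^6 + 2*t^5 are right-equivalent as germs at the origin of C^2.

Yes.

The Hessian of f at 0 has rank 0. Corank 2; j^3 = s^3 is a perfect cube, so E-series; the 5-jet and mu = 8 give E_8. The Hessian of g at 0 has rank 0. Corank 2; j^3 = 2*s^3 is a perfect cube, so E-series; the 5-jet and mu = 8 give E_8. Both have type E_8, hence right-equivalent.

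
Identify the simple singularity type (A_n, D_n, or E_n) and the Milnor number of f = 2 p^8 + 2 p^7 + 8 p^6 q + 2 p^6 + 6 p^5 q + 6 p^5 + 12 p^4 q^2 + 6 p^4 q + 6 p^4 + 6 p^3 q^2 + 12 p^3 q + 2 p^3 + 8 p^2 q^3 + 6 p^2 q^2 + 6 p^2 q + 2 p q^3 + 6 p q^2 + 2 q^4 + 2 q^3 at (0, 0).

Type E_{7}, Milnor number mu = 7.

The Hessian of f at 0 has rank 0. Corank 2; j^3 = 2*(p + q)^3 is a perfect cube, so E-series; the 4-jet and mu = 7 give E_7.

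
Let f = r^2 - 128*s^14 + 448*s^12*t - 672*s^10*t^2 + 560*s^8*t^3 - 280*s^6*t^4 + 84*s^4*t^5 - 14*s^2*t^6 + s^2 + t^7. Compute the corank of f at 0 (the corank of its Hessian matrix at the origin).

The Hessian at 0 is [[2, 0, 0], [0, 0, 0], [0, 0, 2]] of rank 2; hence corank 1.

1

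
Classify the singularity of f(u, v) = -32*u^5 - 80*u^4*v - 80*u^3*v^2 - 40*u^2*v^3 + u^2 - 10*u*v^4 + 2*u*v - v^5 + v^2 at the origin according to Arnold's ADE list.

A_4

The Hessian of f at 0 has rank 1. Corank 1: A-series; mu = 4 gives A_4.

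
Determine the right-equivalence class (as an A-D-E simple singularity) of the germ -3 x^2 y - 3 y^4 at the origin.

D_5

The Hessian of f at 0 is [[0, 0], [0, 0]] with rank 0, so corank 2. A Groebner basis of the Jacobian ideal J(f) in C{x,y} is {x^3, x^2/4 + y^3, x*y}; counting standard monomials gives mu = 5. Corank 2; j^3 = -3*x^2*y has shape L^2 M (L != M), so D-series; mu = 5 gives D_5.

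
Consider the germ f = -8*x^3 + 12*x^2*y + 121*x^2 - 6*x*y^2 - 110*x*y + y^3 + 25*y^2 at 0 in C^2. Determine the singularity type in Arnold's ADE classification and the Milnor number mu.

Type A_2, Milnor number mu = 2.

The Hessian of f at 0 has rank 1. Corank 1: A-series; mu = 2 gives A_2.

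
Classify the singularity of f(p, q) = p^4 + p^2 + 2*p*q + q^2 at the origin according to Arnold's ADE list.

A_3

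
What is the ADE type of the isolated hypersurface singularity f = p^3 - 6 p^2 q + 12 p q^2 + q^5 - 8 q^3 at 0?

E_8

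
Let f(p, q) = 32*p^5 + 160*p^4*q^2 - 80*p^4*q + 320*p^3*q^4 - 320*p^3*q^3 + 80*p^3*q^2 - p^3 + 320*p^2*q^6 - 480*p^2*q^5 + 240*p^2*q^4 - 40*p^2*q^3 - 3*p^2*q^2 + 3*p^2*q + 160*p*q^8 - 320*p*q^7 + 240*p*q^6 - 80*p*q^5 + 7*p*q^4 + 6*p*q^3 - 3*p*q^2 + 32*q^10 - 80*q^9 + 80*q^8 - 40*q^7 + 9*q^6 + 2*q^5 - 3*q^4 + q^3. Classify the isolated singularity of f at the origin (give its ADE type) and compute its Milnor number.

Type E_8, Milnor number mu = 8.

The Hessian of f at 0 has rank 0. Corank 2; j^3 = -(p - q)^3 is a perfect cube, so E-series; the 5-jet and mu = 8 give E_8.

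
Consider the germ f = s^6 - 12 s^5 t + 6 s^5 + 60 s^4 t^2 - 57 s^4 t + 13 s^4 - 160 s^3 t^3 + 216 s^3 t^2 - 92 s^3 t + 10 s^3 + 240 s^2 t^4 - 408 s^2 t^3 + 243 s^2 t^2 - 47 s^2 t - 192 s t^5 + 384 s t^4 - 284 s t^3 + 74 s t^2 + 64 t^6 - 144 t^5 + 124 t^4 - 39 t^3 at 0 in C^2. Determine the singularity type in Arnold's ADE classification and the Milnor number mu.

The Hessian of f at 0 is [[0, 0], [0, 0]] with rank 0, so corank 2. A Groebner basis of the Jacobian ideal J(f) in C{s,t} is {t^3, s^2 - 23*t^2/11, s*t - 16*t^2/11}; counting standard monomials gives mu = 4. Corank 2; j^3 = (2*s - 3*t)*(5*s^2 - 16*s*t + 13*t^2) splits into three distinct lines over C (the quadratic factor has nonzero discriminant), so D_4.

Type D4, Milnor number mu = 4.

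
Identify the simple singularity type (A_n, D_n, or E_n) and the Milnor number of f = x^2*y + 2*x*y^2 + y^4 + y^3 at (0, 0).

The Hessian of f at 0 has rank 0. Corank 2; j^3 = y*(x + y)^2 has shape L^2 M (L != M), so D-series; mu = 5 gives D_5.

Type D5, Milnor number mu = 5.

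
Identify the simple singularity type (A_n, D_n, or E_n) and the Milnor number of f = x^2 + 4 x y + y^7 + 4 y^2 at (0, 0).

Type A_{6}, Milnor number mu = 6.

The Hessian of f at 0 has rank 1. Corank 1: A-series; mu = 6 gives A_6.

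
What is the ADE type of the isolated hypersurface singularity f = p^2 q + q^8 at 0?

D9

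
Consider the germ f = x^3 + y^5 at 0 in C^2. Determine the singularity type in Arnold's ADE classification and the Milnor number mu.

The Hessian of f at 0 has rank 0. Corank 2; j^3 = x^3 is a perfect cube, so E-series; the 5-jet and mu = 8 give E_8.

Type E_{8}, Milnor number mu = 8.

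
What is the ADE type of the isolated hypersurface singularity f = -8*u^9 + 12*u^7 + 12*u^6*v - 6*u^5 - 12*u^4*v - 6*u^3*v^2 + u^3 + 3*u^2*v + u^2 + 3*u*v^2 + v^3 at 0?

A_2

The Hessian of f at 0 is [[2, 0], [0, 0]] with rank 1, so corank 1. A Groebner basis of the Jacobian ideal J(f) in C{u,v} is {v^2, u}; counting standard monomials gives mu = 2. Corank 1: A-series; mu = 2 gives A_2.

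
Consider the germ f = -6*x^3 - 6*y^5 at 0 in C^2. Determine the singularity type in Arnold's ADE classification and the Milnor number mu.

Type E_8, Milnor number mu = 8.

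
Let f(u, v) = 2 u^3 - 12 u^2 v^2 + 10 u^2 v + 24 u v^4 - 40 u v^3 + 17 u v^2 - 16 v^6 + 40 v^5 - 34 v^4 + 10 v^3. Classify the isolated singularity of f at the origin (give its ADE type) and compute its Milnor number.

Type D4, Milnor number mu = 4.

The Hessian of f at 0 has rank 0. Corank 2; j^3 = (u + 2*v)*(2*u^2 + 6*u*v + 5*v^2) splits into three distinct lines over C (the quadratic factor has nonzero discriminant), so D_4.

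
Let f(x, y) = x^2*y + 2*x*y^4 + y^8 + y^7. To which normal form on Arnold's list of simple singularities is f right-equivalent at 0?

D_{9}

The Hessian of f at 0 is [[0, 0], [0, 0]] with rank 0, so corank 2. A Groebner basis of the Jacobian ideal J(f) in C{x,y} is {x^2*y^2, 8*x^2*y + x^2 + x*y^3, x*y + y^4, x^3}; counting standard monomials gives mu = 9. Corank 2; j^3 = x^2*y has shape L^2 M (L != M), so D-series; mu = 9 gives D_9.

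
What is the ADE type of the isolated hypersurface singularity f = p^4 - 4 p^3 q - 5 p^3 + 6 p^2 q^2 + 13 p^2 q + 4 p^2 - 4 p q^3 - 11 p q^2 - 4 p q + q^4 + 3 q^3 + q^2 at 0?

A2

The Hessian of f at 0 is [[8, -4], [-4, 2]] with rank 1, so corank 1. A Groebner basis of the Jacobian ideal J(f) in C{p,q} is {q^2, p - q/2}; counting standard monomials gives mu = 2. Corank 1: A-series; mu = 2 gives A_2.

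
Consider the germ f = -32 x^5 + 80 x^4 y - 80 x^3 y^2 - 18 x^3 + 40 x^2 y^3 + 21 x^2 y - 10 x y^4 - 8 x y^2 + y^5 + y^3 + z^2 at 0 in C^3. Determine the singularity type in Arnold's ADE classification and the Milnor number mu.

Type D_{6}, Milnor number mu = 6.

The Hessian of f at 0 has rank 1. Corank 2; j^3 = -(2*x - y)*(3*x - y)^2 has shape L^2 M (L != M), so D-series; mu = 6 gives D_6.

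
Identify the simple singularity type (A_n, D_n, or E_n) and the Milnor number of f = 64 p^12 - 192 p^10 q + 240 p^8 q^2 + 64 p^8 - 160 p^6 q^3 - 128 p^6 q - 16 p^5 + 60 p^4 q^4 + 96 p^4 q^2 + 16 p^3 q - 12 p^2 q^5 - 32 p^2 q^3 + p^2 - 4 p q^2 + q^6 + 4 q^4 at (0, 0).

The Hessian of f at 0 has rank 1. Corank 1: A-series; mu = 5 gives A_5.

Type A5, Milnor number mu = 5.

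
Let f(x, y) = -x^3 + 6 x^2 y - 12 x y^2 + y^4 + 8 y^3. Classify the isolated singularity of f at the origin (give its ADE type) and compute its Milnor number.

Type E_6, Milnor number mu = 6.

The Hessian of f at 0 is [[0, 0], [0, 0]] with rank 0, so corank 2. A Groebner basis of the Jacobian ideal J(f) in C{x,y} is {y^3, x^2 - 4*x*y + 4*y^2}; counting standard monomials gives mu = 6. Corank 2; j^3 = -(x - 2*y)^3 is a perfect cube, so E-series; the 4-jet and mu = 6 give E_6.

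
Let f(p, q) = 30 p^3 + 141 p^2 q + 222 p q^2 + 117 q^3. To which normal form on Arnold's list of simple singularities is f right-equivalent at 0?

D_4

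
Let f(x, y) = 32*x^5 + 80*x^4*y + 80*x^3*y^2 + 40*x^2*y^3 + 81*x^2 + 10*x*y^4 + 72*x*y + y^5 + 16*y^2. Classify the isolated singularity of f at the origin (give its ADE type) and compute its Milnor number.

The Hessian of f at 0 has rank 1. Corank 1: A-series; mu = 4 gives A_4.

Type A4, Milnor number mu = 4.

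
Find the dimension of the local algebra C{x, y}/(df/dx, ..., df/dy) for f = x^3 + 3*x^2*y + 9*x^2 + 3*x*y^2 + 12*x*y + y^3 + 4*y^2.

2

The Hessian of f at 0 has rank 1. Corank 1: A-series; mu = 2 gives A_2.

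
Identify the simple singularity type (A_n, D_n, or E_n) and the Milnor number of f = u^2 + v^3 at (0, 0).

The Hessian of f at 0 has rank 1. Corank 1: A-series; mu = 2 gives A_2.

Type A_{2}, Milnor number mu = 2.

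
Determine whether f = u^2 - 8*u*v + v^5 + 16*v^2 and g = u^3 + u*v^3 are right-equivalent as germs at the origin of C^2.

No.

The Hessian of f at 0 is [[2, -8], [-8, 32]] with rank 1, so corank 1. A Groebner basis of the Jacobian ideal J(f) in C{u,v} is {v^4, u - 4*v}; counting standard monomials gives mu = 4. Corank 1: A-series; mu = 4 gives A_4. The Hessian of g at 0 is [[0, 0], [0, 0]] with rank 0, so corank 2. A Groebner basis of the Jacobian ideal J(g) in C{u,v} is {u^3, u*v^2, 3*u^2 + v^3}; counting standard monomials gives mu = 7. Corank 2; j^3 = u^3 is a perfect cube, so E-series; the 4-jet and mu = 7 give E_7. f is A_4 but g is E_7, hence not right-equivalent.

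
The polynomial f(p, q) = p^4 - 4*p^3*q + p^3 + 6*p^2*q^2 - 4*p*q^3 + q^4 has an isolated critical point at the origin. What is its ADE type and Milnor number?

Type E_{6}, Milnor number mu = 6.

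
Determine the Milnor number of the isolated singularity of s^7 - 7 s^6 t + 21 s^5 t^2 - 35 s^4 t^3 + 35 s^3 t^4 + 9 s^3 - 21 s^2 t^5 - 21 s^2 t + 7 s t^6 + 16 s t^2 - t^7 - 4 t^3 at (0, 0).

8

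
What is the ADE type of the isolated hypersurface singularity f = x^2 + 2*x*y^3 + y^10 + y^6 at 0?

A9

The Hessian of f at 0 has rank 1. Corank 1: A-series; mu = 9 gives A_9.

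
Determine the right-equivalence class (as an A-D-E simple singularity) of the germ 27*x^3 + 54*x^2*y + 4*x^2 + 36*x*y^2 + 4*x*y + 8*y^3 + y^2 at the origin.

A_{2}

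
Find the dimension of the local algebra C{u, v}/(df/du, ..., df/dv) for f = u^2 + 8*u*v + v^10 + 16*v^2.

9

The Hessian of f at 0 has rank 1. Corank 1: A-series; mu = 9 gives A_9.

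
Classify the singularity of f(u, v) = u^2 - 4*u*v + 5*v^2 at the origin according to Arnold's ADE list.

The Hessian of f at 0 has rank 2. Corank 0: nondegenerate Morse point, so A_1.

A_{1}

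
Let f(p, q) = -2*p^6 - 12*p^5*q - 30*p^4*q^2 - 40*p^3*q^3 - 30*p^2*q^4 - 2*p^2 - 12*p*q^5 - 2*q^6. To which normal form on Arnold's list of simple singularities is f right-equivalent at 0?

The Hessian of f at 0 is [[-4, 0], [0, 0]] with rank 1, so corank 1. A Groebner basis of the Jacobian ideal J(f) in C{p,q} is {q^5, p}; counting standard monomials gives mu = 5. Corank 1: A-series; mu = 5 gives A_5.

A_{5}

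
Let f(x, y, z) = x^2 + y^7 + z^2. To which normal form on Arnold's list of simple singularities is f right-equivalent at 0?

The Hessian of f at 0 is [[2, 0, 0], [0, 0, 0], [0, 0, 2]] with rank 2, so corank 1. A Groebner basis of the Jacobian ideal J(f) in C{x,y,z} is {y^6, x, z}; counting standard monomials gives mu = 6. Corank 1: A-series; mu = 6 gives A_6.

A6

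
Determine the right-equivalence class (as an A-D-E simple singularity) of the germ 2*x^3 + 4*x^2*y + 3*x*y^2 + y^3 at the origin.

D_{4}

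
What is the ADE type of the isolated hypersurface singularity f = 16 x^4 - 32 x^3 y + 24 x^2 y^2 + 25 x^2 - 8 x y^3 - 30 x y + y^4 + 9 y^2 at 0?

A_3

The Hessian of f at 0 is [[50, -30], [-30, 18]] with rank 1, so corank 1. A Groebner basis of the Jacobian ideal J(f) in C{x,y} is {y^3, x - 3*y/5}; counting standard monomials gives mu = 3. Corank 1: A-series; mu = 3 gives A_3.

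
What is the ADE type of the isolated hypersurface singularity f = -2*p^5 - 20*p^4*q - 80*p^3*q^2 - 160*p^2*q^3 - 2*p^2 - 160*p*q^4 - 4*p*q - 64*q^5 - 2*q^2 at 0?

The Hessian of f at 0 is [[-4, -4], [-4, -4]] with rank 1, so corank 1. A Groebner basis of the Jacobian ideal J(f) in C{p,q} is {q^4, p + q}; counting standard monomials gives mu = 4. Corank 1: A-series; mu = 4 gives A_4.

A_{4}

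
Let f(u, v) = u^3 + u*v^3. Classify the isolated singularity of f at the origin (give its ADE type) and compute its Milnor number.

Type E_{7}, Milnor number mu = 7.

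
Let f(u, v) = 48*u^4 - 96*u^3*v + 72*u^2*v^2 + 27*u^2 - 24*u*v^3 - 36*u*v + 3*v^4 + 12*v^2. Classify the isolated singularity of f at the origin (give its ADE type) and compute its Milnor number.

The Hessian of f at 0 is [[54, -36], [-36, 24]] with rank 1, so corank 1. A Groebner basis of the Jacobian ideal J(f) in C{u,v} is {v^3, u - 2*v/3}; counting standard monomials gives mu = 3. Corank 1: A-series; mu = 3 gives A_3.

Type A_3, Milnor number mu = 3.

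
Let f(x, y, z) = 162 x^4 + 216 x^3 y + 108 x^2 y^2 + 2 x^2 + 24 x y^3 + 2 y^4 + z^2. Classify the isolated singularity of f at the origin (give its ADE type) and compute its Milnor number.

Type A_{3}, Milnor number mu = 3.

The Hessian of f at 0 has rank 2. Corank 1: A-series; mu = 3 gives A_3.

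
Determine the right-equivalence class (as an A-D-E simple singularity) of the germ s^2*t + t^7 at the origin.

D8

The Hessian of f at 0 has rank 0. Corank 2; j^3 = s^2*t has shape L^2 M (L != M), so D-series; mu = 8 gives D_8.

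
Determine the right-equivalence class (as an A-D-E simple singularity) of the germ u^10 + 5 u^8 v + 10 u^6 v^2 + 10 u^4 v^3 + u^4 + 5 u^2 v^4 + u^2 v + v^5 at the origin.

D6

The Hessian of f at 0 is [[0, 0], [0, 0]] with rank 0, so corank 2. A Groebner basis of the Jacobian ideal J(f) in C{u,v} is {u^2/5 + v^4, u^3, u*v}; counting standard monomials gives mu = 6. Corank 2; j^3 = u^2*v has shape L^2 M (L != M), so D-series; mu = 6 gives D_6.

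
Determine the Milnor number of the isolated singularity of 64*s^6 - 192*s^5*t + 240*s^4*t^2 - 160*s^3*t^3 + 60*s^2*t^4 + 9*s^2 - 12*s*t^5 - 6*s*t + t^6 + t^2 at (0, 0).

The Hessian of f at 0 has rank 1. Corank 1: A-series; mu = 5 gives A_5.

5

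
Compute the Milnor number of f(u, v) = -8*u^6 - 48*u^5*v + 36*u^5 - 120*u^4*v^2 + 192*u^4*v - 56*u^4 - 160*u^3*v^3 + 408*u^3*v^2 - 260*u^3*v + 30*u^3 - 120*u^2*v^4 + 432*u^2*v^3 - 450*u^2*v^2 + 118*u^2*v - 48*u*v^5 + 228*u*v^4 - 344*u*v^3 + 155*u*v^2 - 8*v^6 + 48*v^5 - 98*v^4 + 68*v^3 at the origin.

4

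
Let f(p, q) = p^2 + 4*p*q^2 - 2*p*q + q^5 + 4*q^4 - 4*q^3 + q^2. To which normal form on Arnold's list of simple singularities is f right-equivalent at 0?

A_4

The Hessian of f at 0 has rank 1. Corank 1: A-series; mu = 4 gives A_4.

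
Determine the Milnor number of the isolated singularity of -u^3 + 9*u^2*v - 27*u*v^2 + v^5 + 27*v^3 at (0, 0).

8

The Hessian of f at 0 is [[0, 0], [0, 0]] with rank 0, so corank 2. A Groebner basis of the Jacobian ideal J(f) in C{u,v} is {v^4, u^2 - 6*u*v + 9*v^2}; counting standard monomials gives mu = 8. Corank 2; j^3 = -(u - 3*v)^3 is a perfect cube, so E-series; the 5-jet and mu = 8 give E_8.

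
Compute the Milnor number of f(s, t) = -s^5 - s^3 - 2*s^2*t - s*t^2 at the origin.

The Hessian of f at 0 has rank 0. Corank 2; j^3 = -s*(s + t)^2 has shape L^2 M (L != M), so D-series; mu = 6 gives D_6.

6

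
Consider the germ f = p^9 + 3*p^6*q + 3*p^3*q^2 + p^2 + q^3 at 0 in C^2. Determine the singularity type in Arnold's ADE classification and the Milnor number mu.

The Hessian of f at 0 has rank 1. Corank 1: A-series; mu = 2 gives A_2.

Type A2, Milnor number mu = 2.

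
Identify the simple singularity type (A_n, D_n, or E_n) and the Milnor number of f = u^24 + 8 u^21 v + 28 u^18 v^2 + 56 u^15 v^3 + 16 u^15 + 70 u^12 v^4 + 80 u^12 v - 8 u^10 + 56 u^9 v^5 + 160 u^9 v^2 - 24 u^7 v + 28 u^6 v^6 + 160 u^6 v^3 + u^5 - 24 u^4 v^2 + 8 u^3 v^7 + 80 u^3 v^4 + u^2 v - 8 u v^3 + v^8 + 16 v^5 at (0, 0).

The Hessian of f at 0 has rank 0. Corank 2; j^3 = u^2*v has shape L^2 M (L != M), so D-series; mu = 9 gives D_9.

Type D9, Milnor number mu = 9.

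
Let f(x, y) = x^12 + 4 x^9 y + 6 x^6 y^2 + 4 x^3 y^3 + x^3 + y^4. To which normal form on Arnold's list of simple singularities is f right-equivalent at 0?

E_6

The Hessian of f at 0 has rank 0. Corank 2; j^3 = x^3 is a perfect cube, so E-series; the 4-jet and mu = 6 give E_6.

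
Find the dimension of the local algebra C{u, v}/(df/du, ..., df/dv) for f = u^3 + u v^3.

The Hessian of f at 0 is [[0, 0], [0, 0]] with rank 0, so corank 2. A Groebner basis of the Jacobian ideal J(f) in C{u,v} is {u^3, u*v^2, 3*u^2 + v^3}; counting standard monomials gives mu = 7. Corank 2; j^3 = u^3 is a perfect cube, so E-series; the 4-jet and mu = 7 give E_7.

7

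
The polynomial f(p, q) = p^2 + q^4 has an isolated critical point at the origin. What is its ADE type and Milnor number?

Type A_{3}, Milnor number mu = 3.

The Hessian of f at 0 has rank 1. Corank 1: A-series; mu = 3 gives A_3.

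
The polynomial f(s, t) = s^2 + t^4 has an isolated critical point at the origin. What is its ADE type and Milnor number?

Type A3, Milnor number mu = 3.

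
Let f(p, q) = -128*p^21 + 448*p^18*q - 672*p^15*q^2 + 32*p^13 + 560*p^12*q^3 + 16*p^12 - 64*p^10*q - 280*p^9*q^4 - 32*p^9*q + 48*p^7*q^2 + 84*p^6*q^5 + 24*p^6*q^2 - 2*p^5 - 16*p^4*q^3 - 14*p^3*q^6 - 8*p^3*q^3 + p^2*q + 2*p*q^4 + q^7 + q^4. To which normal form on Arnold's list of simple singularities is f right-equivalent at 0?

The Hessian of f at 0 is [[0, 0], [0, 0]] with rank 0, so corank 2. A Groebner basis of the Jacobian ideal J(f) in C{p,q} is {p^3, p^2/4 + q^3, p*q}; counting standard monomials gives mu = 5. Corank 2; j^3 = p^2*q has shape L^2 M (L != M), so D-series; mu = 5 gives D_5.

D_{5}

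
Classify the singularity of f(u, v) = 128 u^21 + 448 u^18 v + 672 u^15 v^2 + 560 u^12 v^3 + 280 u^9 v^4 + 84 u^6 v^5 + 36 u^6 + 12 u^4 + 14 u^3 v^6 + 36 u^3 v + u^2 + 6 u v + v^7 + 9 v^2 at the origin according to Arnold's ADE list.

A_6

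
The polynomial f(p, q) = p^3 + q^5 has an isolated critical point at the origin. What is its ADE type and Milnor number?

The Hessian of f at 0 is [[0, 0], [0, 0]] with rank 0, so corank 2. A Groebner basis of the Jacobian ideal J(f) in C{p,q} is {q^4, p^2}; counting standard monomials gives mu = 8. Corank 2; j^3 = p^3 is a perfect cube, so E-series; the 5-jet and mu = 8 give E_8.

Type E8, Milnor number mu = 8.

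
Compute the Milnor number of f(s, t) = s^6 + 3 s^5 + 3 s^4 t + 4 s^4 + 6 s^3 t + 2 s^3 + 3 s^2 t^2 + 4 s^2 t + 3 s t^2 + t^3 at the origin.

4

The Hessian of f at 0 has rank 0. Corank 2; j^3 = (s + t)*(2*s^2 + 2*s*t + t^2) splits into three distinct lines over C (the quadratic factor has nonzero discriminant), so D_4.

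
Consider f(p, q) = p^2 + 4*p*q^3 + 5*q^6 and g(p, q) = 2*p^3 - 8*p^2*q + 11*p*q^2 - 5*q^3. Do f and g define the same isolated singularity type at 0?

No.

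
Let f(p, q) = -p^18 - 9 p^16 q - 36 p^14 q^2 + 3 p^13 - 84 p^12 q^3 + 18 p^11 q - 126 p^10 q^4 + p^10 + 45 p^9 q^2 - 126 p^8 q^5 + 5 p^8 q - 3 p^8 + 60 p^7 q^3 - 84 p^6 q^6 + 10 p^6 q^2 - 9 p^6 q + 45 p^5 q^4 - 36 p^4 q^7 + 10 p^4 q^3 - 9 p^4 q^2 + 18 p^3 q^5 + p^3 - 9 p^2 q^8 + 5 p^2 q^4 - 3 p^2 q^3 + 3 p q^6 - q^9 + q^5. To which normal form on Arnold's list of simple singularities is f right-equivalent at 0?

E_8

The Hessian of f at 0 is [[0, 0], [0, 0]] with rank 0, so corank 2. A Groebner basis of the Jacobian ideal J(f) in C{p,q} is {-p^2/2 + p*q^3, q^4, p^3, p^2*q}; counting standard monomials gives mu = 8. Corank 2; j^3 = p^3 is a perfect cube, so E-series; the 5-jet and mu = 8 give E_8.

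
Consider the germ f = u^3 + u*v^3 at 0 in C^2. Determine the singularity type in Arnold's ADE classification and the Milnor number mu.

The Hessian of f at 0 has rank 0. Corank 2; j^3 = u^3 is a perfect cube, so E-series; the 4-jet and mu = 7 give E_7.

Type E_{7}, Milnor number mu = 7.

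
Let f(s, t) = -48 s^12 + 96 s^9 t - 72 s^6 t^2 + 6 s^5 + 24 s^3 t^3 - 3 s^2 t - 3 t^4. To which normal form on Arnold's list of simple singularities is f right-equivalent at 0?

The Hessian of f at 0 is [[0, 0], [0, 0]] with rank 0, so corank 2. A Groebner basis of the Jacobian ideal J(f) in C{s,t} is {s^3, s^2/4 + t^3, s*t}; counting standard monomials gives mu = 5. Corank 2; j^3 = -3*s^2*t has shape L^2 M (L != M), so D-series; mu = 5 gives D_5.

D_{5}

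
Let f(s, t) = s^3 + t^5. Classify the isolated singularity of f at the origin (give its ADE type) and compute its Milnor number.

Type E_{8}, Milnor number mu = 8.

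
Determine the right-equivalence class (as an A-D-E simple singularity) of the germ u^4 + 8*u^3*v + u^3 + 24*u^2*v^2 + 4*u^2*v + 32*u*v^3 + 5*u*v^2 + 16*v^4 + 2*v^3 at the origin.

D_5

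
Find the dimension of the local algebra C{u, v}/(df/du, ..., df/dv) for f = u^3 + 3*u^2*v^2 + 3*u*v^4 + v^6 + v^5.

8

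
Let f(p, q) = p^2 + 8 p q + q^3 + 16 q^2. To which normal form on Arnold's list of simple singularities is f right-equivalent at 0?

A_{2}

The Hessian of f at 0 is [[2, 8], [8, 32]] with rank 1, so corank 1. A Groebner basis of the Jacobian ideal J(f) in C{p,q} is {q^2, p + 4*q}; counting standard monomials gives mu = 2. Corank 1: A-series; mu = 2 gives A_2.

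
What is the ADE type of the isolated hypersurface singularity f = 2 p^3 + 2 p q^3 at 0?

E_{7}

The Hessian of f at 0 has rank 0. Corank 2; j^3 = 2*p^3 is a perfect cube, so E-series; the 4-jet and mu = 7 give E_7.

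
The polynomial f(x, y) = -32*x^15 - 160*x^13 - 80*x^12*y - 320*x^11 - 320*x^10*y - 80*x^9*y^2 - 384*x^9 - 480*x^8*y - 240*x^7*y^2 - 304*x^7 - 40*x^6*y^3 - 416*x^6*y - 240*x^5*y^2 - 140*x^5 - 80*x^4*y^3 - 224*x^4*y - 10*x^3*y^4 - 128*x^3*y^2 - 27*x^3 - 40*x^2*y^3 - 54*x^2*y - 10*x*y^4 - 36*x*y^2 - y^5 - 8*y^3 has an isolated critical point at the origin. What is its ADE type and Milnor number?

The Hessian of f at 0 has rank 0. Corank 2; j^3 = -(3*x + 2*y)^3 is a perfect cube, so E-series; the 5-jet and mu = 8 give E_8.

Type E_{8}, Milnor number mu = 8.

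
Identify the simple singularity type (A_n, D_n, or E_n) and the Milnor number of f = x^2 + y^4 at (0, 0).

Type A_{3}, Milnor number mu = 3.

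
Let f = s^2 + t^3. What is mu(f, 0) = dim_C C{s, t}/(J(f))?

The Hessian of f at 0 is [[2, 0], [0, 0]] with rank 1, so corank 1. A Groebner basis of the Jacobian ideal J(f) in C{s,t} is {t^2, s}; counting standard monomials gives mu = 2. Corank 1: A-series; mu = 2 gives A_2.

2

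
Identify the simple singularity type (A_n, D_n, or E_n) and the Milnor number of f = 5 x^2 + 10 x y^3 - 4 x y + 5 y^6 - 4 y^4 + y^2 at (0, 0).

Type A_{1}, Milnor number mu = 1.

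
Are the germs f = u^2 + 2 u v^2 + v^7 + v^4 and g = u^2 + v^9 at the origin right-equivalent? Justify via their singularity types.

No.

The Hessian of f at 0 is [[2, 0], [0, 0]] with rank 1, so corank 1. A Groebner basis of the Jacobian ideal J(f) in C{u,v} is {u^3, u + v^2}; counting standard monomials gives mu = 6. Corank 1: A-series; mu = 6 gives A_6. The Hessian of g at 0 is [[2, 0], [0, 0]] with rank 1, so corank 1. A Groebner basis of the Jacobian ideal J(g) in C{u,v} is {v^8, u}; counting standard monomials gives mu = 8. Corank 1: A-series; mu = 8 gives A_8. f is A_6 but g is A_8, hence not right-equivalent.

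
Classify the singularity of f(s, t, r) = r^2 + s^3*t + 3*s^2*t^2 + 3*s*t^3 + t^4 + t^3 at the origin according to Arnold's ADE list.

E7

The Hessian of f at 0 has rank 1. Corank 2; j^3 = t^3 is a perfect cube, so E-series; the 4-jet and mu = 7 give E_7.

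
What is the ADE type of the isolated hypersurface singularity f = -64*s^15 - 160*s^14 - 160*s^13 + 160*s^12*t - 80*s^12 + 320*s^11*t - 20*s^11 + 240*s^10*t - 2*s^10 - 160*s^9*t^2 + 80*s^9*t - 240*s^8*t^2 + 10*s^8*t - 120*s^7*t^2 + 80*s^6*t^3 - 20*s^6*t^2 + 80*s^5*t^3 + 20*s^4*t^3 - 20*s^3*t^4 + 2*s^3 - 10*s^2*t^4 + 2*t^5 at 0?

The Hessian of f at 0 has rank 0. Corank 2; j^3 = 2*s^3 is a perfect cube, so E-series; the 5-jet and mu = 8 give E_8.

E_{8}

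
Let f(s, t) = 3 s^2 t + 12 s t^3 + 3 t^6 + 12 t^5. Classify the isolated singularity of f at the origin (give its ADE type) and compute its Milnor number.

Type D_{7}, Milnor number mu = 7.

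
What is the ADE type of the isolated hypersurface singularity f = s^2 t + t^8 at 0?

D_{9}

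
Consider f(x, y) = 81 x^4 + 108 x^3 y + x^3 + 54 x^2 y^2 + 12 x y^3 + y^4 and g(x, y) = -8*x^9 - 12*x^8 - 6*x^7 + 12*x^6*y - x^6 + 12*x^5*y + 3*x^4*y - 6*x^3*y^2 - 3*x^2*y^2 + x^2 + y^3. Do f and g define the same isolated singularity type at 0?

No.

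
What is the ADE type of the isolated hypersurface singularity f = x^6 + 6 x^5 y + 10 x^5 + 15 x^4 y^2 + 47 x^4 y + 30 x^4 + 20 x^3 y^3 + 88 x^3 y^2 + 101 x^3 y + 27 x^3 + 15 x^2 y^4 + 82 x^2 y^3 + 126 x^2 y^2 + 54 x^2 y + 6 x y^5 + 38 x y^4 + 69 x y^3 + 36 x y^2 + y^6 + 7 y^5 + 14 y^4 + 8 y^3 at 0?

E_7

The Hessian of f at 0 is [[0, 0], [0, 0]] with rank 0, so corank 2. A Groebner basis of the Jacobian ideal J(f) in C{x,y} is {-19683*x^2/35 - 26244*x*y/35 + y^4 - 27*y^3/35 - 8748*y^2/35, x^3 + 702*x^2/35 + 936*x*y/35 + 34*y^3/105 + 312*y^2/35, x^2*y - 729*x^2/35 - 972*x*y/35 - 149*y^3/315 - 324*y^2/35, 81*x^2/5 + x*y^2 + 108*x*y/5 + 31*y^3/45 + 36*y^2/5}; counting standard monomials gives mu = 7. Corank 2; j^3 = (3*x + 2*y)^3 is a perfect cube, so E-series; the 4-jet and mu = 7 give E_7.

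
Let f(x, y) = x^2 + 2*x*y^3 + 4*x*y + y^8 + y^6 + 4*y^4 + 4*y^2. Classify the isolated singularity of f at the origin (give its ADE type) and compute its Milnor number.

The Hessian of f at 0 is [[2, 4], [4, 8]] with rank 1, so corank 1. A Groebner basis of the Jacobian ideal J(f) in C{x,y} is {x^3 - 12*x*y^2 + 16*x + 32*y, x^2*y + 4*x*y^2 - 4*x - 8*y, x + y^3 + 2*y}; counting standard monomials gives mu = 7. Corank 1: A-series; mu = 7 gives A_7.

Type A_7, Milnor number mu = 7.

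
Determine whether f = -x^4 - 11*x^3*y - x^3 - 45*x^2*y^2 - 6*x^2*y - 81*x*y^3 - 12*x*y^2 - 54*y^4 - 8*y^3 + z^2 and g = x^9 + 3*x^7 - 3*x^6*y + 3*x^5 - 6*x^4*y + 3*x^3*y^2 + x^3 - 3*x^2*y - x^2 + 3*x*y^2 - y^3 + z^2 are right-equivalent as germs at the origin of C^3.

The Hessian of f at 0 has rank 1. Corank 2; j^3 = -(x + 2*y)^3 is a perfect cube, so E-series; the 4-jet and mu = 7 give E_7. The Hessian of g at 0 has rank 2. Corank 1: A-series; mu = 2 gives A_2. f is E_7 but g is A_2, hence not right-equivalent.

No.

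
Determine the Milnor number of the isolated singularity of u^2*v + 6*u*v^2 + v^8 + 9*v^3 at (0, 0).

9

The Hessian of f at 0 has rank 0. Corank 2; j^3 = v*(u + 3*v)^2 has shape L^2 M (L != M), so D-series; mu = 9 gives D_9.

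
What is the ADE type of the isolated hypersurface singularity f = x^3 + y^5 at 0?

The Hessian of f at 0 is [[0, 0], [0, 0]] with rank 0, so corank 2. A Groebner basis of the Jacobian ideal J(f) in C{x,y} is {y^4, x^2}; counting standard monomials gives mu = 8. Corank 2; j^3 = x^3 is a perfect cube, so E-series; the 5-jet and mu = 8 give E_8.

E_{8}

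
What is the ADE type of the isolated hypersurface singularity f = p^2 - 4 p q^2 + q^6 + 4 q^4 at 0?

A_5

The Hessian of f at 0 has rank 1. Corank 1: A-series; mu = 5 gives A_5.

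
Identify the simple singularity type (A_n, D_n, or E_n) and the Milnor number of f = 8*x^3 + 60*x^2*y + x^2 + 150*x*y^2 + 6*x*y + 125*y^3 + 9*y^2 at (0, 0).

The Hessian of f at 0 has rank 1. Corank 1: A-series; mu = 2 gives A_2.

Type A2, Milnor number mu = 2.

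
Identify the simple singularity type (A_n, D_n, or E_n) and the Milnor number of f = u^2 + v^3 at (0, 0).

The Hessian of f at 0 has rank 1. Corank 1: A-series; mu = 2 gives A_2.

Type A2, Milnor number mu = 2.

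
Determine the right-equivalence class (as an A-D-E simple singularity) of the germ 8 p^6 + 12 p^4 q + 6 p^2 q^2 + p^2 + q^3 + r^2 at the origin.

A2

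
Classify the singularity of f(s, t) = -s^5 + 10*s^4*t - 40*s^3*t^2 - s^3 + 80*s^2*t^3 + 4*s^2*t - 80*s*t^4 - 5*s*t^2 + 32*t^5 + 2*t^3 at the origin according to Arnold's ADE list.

D_6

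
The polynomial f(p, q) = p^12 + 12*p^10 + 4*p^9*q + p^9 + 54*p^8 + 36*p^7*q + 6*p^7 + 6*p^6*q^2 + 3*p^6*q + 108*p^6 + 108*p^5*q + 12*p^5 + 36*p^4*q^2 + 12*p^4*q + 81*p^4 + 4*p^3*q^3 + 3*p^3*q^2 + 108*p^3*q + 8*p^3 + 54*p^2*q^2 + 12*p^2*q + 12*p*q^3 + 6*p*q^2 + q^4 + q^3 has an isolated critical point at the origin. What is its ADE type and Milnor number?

Type E6, Milnor number mu = 6.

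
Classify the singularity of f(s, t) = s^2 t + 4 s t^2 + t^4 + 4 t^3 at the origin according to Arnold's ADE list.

D_5

The Hessian of f at 0 has rank 0. Corank 2; j^3 = t*(s + 2*t)^2 has shape L^2 M (L != M), so D-series; mu = 5 gives D_5.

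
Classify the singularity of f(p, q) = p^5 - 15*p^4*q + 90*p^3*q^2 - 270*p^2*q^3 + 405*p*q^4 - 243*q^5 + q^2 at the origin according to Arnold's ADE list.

The Hessian of f at 0 is [[0, 0], [0, 2]] with rank 1, so corank 1. A Groebner basis of the Jacobian ideal J(f) in C{p,q} is {p^4, q}; counting standard monomials gives mu = 4. Corank 1: A-series; mu = 4 gives A_4.

A4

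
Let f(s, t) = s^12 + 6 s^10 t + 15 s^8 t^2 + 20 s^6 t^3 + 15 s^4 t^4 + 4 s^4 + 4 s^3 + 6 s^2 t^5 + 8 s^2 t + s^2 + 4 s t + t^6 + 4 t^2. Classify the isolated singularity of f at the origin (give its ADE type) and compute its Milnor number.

The Hessian of f at 0 has rank 1. Corank 1: A-series; mu = 5 gives A_5.

Type A_5, Milnor number mu = 5.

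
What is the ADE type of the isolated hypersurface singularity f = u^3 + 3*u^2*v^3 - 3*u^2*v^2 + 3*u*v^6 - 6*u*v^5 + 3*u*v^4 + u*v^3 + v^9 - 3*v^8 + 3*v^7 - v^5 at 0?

E_{7}

The Hessian of f at 0 is [[0, 0], [0, 0]] with rank 0, so corank 2. A Groebner basis of the Jacobian ideal J(f) in C{u,v} is {-u^2 + v^4 - v^3/3, u^3, u^2*v + u^2/3 + v^3/9, -u^2 + u*v^2 - v^3/3}; counting standard monomials gives mu = 7. Corank 2; j^3 = u^3 is a perfect cube, so E-series; the 4-jet and mu = 7 give E_7.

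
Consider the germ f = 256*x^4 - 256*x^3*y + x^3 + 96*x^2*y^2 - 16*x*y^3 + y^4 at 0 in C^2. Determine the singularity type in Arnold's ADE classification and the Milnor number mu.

Type E_6, Milnor number mu = 6.

The Hessian of f at 0 is [[0, 0], [0, 0]] with rank 0, so corank 2. A Groebner basis of the Jacobian ideal J(f) in C{x,y} is {y^4, x*y^2 - y^3/12, x^2}; counting standard monomials gives mu = 6. Corank 2; j^3 = x^3 is a perfect cube, so E-series; the 4-jet and mu = 6 give E_6.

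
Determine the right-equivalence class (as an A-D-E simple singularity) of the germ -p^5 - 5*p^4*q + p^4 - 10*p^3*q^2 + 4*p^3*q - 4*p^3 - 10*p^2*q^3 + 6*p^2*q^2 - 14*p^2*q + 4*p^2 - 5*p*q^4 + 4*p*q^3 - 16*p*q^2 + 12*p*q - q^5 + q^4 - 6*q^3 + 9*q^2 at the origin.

A_{4}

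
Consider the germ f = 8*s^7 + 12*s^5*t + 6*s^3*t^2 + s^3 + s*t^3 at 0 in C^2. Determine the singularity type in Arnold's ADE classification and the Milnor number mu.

Type E_{7}, Milnor number mu = 7.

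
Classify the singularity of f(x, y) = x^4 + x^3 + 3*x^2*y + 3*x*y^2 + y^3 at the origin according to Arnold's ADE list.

The Hessian of f at 0 has rank 0. Corank 2; j^3 = (x + y)^3 is a perfect cube, so E-series; the 4-jet and mu = 6 give E_6.

E_6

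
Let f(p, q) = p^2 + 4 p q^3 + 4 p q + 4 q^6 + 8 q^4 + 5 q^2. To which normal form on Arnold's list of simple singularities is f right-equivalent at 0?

A_{1}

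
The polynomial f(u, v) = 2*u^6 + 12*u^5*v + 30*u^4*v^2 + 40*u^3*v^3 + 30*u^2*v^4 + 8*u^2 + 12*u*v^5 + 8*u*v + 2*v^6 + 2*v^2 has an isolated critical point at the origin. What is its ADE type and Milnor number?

Type A5, Milnor number mu = 5.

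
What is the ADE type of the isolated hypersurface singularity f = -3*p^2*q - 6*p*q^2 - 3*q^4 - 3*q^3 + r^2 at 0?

D_5

The Hessian of f at 0 is [[0, 0, 0], [0, 0, 0], [0, 0, 2]] with rank 1, so corank 2. A Groebner basis of the Jacobian ideal J(f) in C{p,q,r} is {p^3 - p^2/4 + q^2/4, p^2/4 + q^3 - q^2/4, p*q + q^2, r}; counting standard monomials gives mu = 5. Corank 2; j^3 = -3*q*(p + q)^2 has shape L^2 M (L != M), so D-series; mu = 5 gives D_5.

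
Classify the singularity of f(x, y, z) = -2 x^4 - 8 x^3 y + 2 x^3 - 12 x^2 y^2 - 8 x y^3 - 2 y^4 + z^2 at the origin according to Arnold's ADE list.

E6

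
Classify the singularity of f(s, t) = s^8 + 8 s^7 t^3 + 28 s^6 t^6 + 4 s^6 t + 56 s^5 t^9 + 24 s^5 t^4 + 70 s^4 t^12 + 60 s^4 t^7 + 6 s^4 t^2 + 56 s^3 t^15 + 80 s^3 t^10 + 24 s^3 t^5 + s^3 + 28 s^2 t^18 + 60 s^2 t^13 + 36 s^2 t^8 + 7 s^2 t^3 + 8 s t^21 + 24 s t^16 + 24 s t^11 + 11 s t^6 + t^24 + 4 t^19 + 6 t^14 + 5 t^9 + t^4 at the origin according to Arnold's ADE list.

E_{6}

The Hessian of f at 0 is [[0, 0], [0, 0]] with rank 0, so corank 2. A Groebner basis of the Jacobian ideal J(f) in C{s,t} is {t^3, s^2}; counting standard monomials gives mu = 6. Corank 2; j^3 = s^3 is a perfect cube, so E-series; the 4-jet and mu = 6 give E_6.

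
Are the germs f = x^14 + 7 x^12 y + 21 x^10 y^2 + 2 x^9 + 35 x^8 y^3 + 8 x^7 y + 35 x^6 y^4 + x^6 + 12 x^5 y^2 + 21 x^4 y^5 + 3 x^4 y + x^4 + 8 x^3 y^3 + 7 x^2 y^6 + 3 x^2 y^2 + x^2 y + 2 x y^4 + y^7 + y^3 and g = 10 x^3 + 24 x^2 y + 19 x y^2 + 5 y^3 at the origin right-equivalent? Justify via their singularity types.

The Hessian of f at 0 has rank 0. Corank 2; j^3 = y*(x^2 + y^2) splits into three distinct lines over C (the quadratic factor has nonzero discriminant), so D_4. The Hessian of g at 0 has rank 0. Corank 2; j^3 = (x + y)*(10*x^2 + 14*x*y + 5*y^2) splits into three distinct lines over C (the quadratic factor has nonzero discriminant), so D_4. Both have type D_4, hence right-equivalent.

Yes.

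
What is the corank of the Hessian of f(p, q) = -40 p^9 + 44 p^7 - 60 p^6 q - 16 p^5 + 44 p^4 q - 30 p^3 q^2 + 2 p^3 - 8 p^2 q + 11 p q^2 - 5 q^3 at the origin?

2

Hessian at 0 has rank 0.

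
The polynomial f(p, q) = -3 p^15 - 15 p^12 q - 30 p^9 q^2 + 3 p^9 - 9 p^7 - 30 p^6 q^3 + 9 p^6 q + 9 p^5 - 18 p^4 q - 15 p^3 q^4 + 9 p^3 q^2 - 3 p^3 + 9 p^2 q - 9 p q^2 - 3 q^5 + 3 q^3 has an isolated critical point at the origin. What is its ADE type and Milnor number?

Type E_8, Milnor number mu = 8.

The Hessian of f at 0 is [[0, 0], [0, 0]] with rank 0, so corank 2. A Groebner basis of the Jacobian ideal J(f) in C{p,q} is {-p^2/2 + p*q^3 + p*q - q^2/2, q^4, p^3 - 3*p*q^2 + 2*q^3, p^2*q - 2*p*q^2 + q^3}; counting standard monomials gives mu = 8. Corank 2; j^3 = -3*(p - q)^3 is a perfect cube, so E-series; the 5-jet and mu = 8 give E_8.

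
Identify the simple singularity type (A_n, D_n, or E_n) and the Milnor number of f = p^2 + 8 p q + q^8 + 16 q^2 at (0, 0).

The Hessian of f at 0 is [[2, 8], [8, 32]] with rank 1, so corank 1. A Groebner basis of the Jacobian ideal J(f) in C{p,q} is {q^7, p + 4*q}; counting standard monomials gives mu = 7. Corank 1: A-series; mu = 7 gives A_7.

Type A7, Milnor number mu = 7.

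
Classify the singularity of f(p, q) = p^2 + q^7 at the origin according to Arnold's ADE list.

A6

The Hessian of f at 0 has rank 1. Corank 1: A-series; mu = 6 gives A_6.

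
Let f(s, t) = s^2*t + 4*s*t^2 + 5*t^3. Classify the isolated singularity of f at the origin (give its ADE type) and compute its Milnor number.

The Hessian of f at 0 has rank 0. Corank 2; j^3 = t*(s^2 + 4*s*t + 5*t^2) splits into three distinct lines over C (the quadratic factor has nonzero discriminant), so D_4.

Type D_{4}, Milnor number mu = 4.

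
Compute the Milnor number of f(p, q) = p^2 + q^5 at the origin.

4

The Hessian of f at 0 has rank 1. Corank 1: A-series; mu = 4 gives A_4.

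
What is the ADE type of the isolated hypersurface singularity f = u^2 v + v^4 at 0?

D_{5}

The Hessian of f at 0 has rank 0. Corank 2; j^3 = u^2*v has shape L^2 M (L != M), so D-series; mu = 5 gives D_5.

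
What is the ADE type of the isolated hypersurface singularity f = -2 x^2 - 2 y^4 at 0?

The Hessian of f at 0 has rank 1. Corank 1: A-series; mu = 3 gives A_3.

A_3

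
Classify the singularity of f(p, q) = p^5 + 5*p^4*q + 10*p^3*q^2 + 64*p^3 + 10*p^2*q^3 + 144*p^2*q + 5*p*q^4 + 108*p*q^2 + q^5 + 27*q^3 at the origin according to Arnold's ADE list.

The Hessian of f at 0 has rank 0. Corank 2; j^3 = (4*p + 3*q)^3 is a perfect cube, so E-series; the 5-jet and mu = 8 give E_8.

E_8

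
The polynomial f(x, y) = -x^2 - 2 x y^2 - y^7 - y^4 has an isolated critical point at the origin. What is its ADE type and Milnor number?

Type A6, Milnor number mu = 6.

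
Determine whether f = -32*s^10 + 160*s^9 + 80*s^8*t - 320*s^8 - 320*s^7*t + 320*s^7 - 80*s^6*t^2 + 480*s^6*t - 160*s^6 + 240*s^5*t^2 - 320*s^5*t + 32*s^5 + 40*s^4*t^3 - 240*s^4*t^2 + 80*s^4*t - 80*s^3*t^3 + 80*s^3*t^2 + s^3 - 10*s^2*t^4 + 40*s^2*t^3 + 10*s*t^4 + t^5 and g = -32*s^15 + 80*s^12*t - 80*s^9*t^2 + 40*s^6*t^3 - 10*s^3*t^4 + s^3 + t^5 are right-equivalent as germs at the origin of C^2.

Yes.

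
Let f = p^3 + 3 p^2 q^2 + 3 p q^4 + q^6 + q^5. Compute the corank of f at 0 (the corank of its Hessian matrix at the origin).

2

The Hessian at 0 is [[0, 0], [0, 0]] of rank 0; hence corank 2.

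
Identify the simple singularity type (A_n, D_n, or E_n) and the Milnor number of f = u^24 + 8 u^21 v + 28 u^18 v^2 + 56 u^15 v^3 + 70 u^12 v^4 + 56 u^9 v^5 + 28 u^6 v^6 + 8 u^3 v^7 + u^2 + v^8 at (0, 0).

The Hessian of f at 0 has rank 1. Corank 1: A-series; mu = 7 gives A_7.

Type A_7, Milnor number mu = 7.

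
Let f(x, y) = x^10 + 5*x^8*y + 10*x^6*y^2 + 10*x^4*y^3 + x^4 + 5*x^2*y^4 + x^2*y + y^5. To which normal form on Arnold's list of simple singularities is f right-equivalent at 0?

D6

The Hessian of f at 0 has rank 0. Corank 2; j^3 = x^2*y has shape L^2 M (L != M), so D-series; mu = 6 gives D_6.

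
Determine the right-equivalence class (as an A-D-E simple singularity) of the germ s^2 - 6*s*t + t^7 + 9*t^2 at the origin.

The Hessian of f at 0 has rank 1. Corank 1: A-series; mu = 6 gives A_6.

A_6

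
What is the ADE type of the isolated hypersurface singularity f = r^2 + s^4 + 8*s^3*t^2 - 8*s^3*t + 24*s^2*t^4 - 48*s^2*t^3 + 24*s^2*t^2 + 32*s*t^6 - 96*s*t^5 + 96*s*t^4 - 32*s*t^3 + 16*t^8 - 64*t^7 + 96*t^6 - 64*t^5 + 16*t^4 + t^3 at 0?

The Hessian of f at 0 is [[0, 0, 0], [0, 0, 0], [0, 0, 2]] with rank 1, so corank 2. A Groebner basis of the Jacobian ideal J(f) in C{s,t,r} is {s^3 - 6*s^2*t, t^2, r}; counting standard monomials gives mu = 6. Corank 2; j^3 = t^3 is a perfect cube, so E-series; the 4-jet and mu = 6 give E_6.

E6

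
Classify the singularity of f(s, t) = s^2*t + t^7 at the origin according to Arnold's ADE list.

D_8

The Hessian of f at 0 is [[0, 0], [0, 0]] with rank 0, so corank 2. A Groebner basis of the Jacobian ideal J(f) in C{s,t} is {s^2/7 + t^6, s^3, s*t}; counting standard monomials gives mu = 8. Corank 2; j^3 = s^2*t has shape L^2 M (L != M), so D-series; mu = 8 gives D_8.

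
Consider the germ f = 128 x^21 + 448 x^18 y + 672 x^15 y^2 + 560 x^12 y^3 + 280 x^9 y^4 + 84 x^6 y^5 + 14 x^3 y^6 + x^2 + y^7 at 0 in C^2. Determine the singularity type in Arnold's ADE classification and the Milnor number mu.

The Hessian of f at 0 is [[2, 0], [0, 0]] with rank 1, so corank 1. A Groebner basis of the Jacobian ideal J(f) in C{x,y} is {y^6, x}; counting standard monomials gives mu = 6. Corank 1: A-series; mu = 6 gives A_6.

Type A6, Milnor number mu = 6.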